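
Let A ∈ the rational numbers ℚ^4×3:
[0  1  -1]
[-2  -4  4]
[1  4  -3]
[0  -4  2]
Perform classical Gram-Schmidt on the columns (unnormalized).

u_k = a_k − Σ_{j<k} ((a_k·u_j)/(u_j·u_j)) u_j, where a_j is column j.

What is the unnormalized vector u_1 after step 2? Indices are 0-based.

u_1 = (1, 4/5, 8/5, -4)

Step 1: u_0 = a_0 = (0, -2, 1, 0).
Step 2: u_1 = a_1 − (12/5)·u_0 = (1, 4/5, 8/5, -4).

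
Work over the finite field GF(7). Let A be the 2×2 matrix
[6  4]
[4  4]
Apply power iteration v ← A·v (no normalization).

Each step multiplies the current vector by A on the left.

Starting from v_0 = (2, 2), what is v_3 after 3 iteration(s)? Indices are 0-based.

v_0 = (2, 2).
v_1 = A·v_0 = (6, 2).
v_2 = A·v_1 = (2, 4).
v_3 = A·v_2 = (0, 3).

v_3 = (0, 3)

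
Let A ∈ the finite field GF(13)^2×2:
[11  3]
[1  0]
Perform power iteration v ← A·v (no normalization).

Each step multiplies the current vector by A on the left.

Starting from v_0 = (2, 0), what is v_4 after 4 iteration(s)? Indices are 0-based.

v_4 = (5, 12)

v_0 = (2, 0).
v_1 = A·v_0 = (9, 2).
v_2 = A·v_1 = (1, 9).
v_3 = A·v_2 = (12, 1).
v_4 = A·v_3 = (5, 12).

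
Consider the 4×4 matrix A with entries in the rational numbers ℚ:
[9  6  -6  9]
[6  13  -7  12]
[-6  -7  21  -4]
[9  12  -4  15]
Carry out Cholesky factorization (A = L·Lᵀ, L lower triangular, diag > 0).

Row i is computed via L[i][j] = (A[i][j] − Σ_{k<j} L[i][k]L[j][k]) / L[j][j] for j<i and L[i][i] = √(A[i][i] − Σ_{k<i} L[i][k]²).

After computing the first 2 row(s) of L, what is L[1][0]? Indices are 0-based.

Step 1: L[0][0] = √(9) = 3.
  L[1][0] = (6) / L[0][0] = 2.
Step 2: L[1][1] = √(9) = 3.

L[1][0] = 2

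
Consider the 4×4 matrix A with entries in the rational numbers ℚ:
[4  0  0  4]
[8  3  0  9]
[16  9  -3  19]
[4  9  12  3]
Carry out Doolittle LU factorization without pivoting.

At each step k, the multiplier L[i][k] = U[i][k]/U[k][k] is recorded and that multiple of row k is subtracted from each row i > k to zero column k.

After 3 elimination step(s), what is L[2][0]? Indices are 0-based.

L[2][0] = 4

[col 0] pivot 4
  R1 -= 2*R0 → (0, 3, 0, 1)  (L[1][0] := 2)
  R2 -= 4*R0 → (0, 9, -3, 3)  (L[2][0] := 4)
  R3 -= 1*R0 → (0, 9, 12, -1)  (L[3][0] := 1)
[col 1] pivot 3
  R2 -= 3*R1 → (0, 0, -3, 0)  (L[2][1] := 3)
  R3 -= 3*R1 → (0, 0, 12, -4)  (L[3][1] := 3)
[col 2] pivot -3
  R3 -= -4*R2 → (0, 0, 0, -4)  (L[3][2] := -4)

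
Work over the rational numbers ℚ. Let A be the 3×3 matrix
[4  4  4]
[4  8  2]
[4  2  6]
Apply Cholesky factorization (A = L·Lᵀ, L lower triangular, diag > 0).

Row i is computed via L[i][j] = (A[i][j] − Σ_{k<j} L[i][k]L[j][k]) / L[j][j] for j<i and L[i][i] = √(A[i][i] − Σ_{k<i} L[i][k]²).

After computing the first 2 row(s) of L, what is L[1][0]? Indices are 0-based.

L[1][0] = 2

Step 1: L[0][0] = √(4) = 2.
  L[1][0] = (4) / L[0][0] = 2.
Step 2: L[1][1] = √(4) = 2.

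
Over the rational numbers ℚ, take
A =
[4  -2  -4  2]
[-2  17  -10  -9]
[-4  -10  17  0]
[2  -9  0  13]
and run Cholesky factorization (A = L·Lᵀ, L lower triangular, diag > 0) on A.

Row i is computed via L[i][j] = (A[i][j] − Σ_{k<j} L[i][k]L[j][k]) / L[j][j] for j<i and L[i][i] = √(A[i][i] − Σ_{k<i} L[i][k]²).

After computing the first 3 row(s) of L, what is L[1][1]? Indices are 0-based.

Step 1: L[0][0] = √(4) = 2.
  L[1][0] = (-2) / L[0][0] = -1.
Step 2: L[1][1] = √(16) = 4.
  L[2][0] = (-4) / L[0][0] = -2.
  L[2][1] = (-12) / L[1][1] = -3.
Step 3: L[2][2] = √(4) = 2.

L[1][1] = 4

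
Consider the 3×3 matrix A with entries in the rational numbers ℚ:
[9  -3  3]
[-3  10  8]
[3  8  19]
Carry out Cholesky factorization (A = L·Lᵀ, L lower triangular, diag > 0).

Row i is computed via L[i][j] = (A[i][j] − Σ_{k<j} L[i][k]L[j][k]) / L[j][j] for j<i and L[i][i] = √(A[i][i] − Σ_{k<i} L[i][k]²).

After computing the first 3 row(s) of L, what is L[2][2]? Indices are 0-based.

Step 1: L[0][0] = √(9) = 3.
  L[1][0] = (-3) / L[0][0] = -1.
Step 2: L[1][1] = √(9) = 3.
  L[2][0] = (3) / L[0][0] = 1.
  L[2][1] = (9) / L[1][1] = 3.
Step 3: L[2][2] = √(9) = 3.

L[2][2] = 3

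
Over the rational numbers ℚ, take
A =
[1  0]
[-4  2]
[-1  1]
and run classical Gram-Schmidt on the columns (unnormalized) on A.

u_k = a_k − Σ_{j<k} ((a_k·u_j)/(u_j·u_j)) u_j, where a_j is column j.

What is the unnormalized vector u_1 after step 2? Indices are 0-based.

u_1 = (1/2, 0, 1/2)

Step 1: u_0 = a_0 = (1, -4, -1).
Step 2: u_1 = a_1 − (-1/2)·u_0 = (1/2, 0, 1/2).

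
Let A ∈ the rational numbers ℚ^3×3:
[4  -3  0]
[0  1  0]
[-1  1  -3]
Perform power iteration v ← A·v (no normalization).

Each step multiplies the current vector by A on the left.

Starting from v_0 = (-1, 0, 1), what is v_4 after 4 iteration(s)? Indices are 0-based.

v_4 = (-256, 0, 106)

v_0 = (-1, 0, 1).
v_1 = A·v_0 = (-4, 0, -2).
v_2 = A·v_1 = (-16, 0, 10).
v_3 = A·v_2 = (-64, 0, -14).
v_4 = A·v_3 = (-256, 0, 106).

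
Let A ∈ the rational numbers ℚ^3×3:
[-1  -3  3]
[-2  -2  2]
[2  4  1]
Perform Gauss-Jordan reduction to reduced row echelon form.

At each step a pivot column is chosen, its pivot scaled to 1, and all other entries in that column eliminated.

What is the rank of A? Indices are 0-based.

rank = 3

pivot(0,0)=-1: scale R0 → (1, 3, -3)
  clear (1,0): R1 −= (-2)R0 → (0, 4, -4)
  clear (2,0): R2 −= (2)R0 → (0, -2, 7)
pivot(1,1)=4: scale R1 → (0, 1, -1)
  clear (0,1): R0 −= (3)R1 → (1, 0, 0)
  clear (2,1): R2 −= (-2)R1 → (0, 0, 5)
pivot(2,2)=5: scale R2 → (0, 0, 1)
  clear (1,2): R1 −= (-1)R2 → (0, 1, 0)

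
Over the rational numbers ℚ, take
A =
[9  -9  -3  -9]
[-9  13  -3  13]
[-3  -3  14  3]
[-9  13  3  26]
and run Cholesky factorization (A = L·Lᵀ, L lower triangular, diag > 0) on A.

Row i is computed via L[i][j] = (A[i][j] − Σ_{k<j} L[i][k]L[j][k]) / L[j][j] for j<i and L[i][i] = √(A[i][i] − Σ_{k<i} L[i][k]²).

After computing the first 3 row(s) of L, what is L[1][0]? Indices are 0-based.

L[1][0] = -3

Step 1: L[0][0] = √(9) = 3.
  L[1][0] = (-9) / L[0][0] = -3.
Step 2: L[1][1] = √(4) = 2.
  L[2][0] = (-3) / L[0][0] = -1.
  L[2][1] = (-6) / L[1][1] = -3.
Step 3: L[2][2] = √(4) = 2.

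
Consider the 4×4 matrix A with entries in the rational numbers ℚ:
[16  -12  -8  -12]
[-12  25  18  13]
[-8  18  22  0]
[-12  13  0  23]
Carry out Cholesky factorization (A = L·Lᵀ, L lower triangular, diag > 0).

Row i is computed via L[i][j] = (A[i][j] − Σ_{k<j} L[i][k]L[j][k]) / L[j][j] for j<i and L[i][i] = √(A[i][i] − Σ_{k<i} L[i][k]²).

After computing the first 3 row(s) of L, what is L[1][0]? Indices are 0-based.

Step 1: L[0][0] = √(16) = 4.
  L[1][0] = (-12) / L[0][0] = -3.
Step 2: L[1][1] = √(16) = 4.
  L[2][0] = (-8) / L[0][0] = -2.
  L[2][1] = (12) / L[1][1] = 3.
Step 3: L[2][2] = √(9) = 3.

L[1][0] = -3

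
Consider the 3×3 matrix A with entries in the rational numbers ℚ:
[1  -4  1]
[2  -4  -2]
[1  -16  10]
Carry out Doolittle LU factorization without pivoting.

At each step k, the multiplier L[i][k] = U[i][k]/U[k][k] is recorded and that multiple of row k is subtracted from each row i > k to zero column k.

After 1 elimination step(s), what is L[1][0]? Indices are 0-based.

k=0: U[0][0]=1
  eliminate (1,0): mult=2, new row 1: (0, 4, -4); set L[1][0]=2
  eliminate (2,0): mult=1, new row 2: (0, -12, 9); set L[2][0]=1

L[1][0] = 2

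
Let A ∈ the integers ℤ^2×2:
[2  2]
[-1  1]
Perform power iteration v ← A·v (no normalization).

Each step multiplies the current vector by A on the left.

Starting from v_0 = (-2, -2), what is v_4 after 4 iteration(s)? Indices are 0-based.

v_4 = (16, 40)

v_0 = (-2, -2).
v_1 = A·v_0 = (-8, 0).
v_2 = A·v_1 = (-16, 8).
v_3 = A·v_2 = (-16, 24).
v_4 = A·v_3 = (16, 40).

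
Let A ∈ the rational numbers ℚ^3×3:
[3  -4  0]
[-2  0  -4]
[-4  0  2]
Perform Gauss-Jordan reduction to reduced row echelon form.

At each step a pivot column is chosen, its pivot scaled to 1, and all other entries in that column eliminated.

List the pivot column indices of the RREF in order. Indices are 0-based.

[1] R0 /= 3  ⇒  (1, -4/3, 0)
     R1 -= -2·R0  ⇒  (0, -8/3, -4)
     R2 -= -4·R0  ⇒  (0, -16/3, 2)
[2] R1 /= -8/3  ⇒  (0, 1, 3/2)
     R0 -= -4/3·R1  ⇒  (1, 0, 2)
     R2 -= -16/3·R1  ⇒  (0, 0, 10)
[3] R2 /= 10  ⇒  (0, 0, 1)
     R0 -= 2·R2  ⇒  (1, 0, 0)
     R1 -= 3/2·R2  ⇒  (0, 1, 0)

pivot columns: 0, 1, 2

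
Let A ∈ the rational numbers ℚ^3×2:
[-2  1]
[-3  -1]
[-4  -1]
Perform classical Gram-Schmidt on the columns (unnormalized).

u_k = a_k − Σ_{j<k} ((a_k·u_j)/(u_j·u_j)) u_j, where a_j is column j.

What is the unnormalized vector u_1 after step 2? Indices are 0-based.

Step 1: u_0 = a_0 = (-2, -3, -4).
Step 2: u_1 = a_1 − (5/29)·u_0 = (39/29, -14/29, -9/29).

u_1 = (39/29, -14/29, -9/29)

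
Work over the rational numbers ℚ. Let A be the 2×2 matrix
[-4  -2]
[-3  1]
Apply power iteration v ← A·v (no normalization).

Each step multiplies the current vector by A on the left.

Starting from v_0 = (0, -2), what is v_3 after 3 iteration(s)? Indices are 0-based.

v_3 = (76, 22)

v_0 = (0, -2).
v_1 = A·v_0 = (4, -2).
v_2 = A·v_1 = (-12, -14).
v_3 = A·v_2 = (76, 22).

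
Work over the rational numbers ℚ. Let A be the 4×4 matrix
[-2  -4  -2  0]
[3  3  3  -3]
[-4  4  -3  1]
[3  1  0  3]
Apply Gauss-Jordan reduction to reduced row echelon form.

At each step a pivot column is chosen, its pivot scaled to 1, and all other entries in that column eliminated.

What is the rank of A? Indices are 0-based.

[1] R0 /= -2  ⇒  (1, 2, 1, 0)
     R1 -= 3·R0  ⇒  (0, -3, 0, -3)
     R2 -= -4·R0  ⇒  (0, 12, 1, 1)
     R3 -= 3·R0  ⇒  (0, -5, -3, 3)
[2] R1 /= -3  ⇒  (0, 1, 0, 1)
     R0 -= 2·R1  ⇒  (1, 0, 1, -2)
     R2 -= 12·R1  ⇒  (0, 0, 1, -11)
     R3 -= -5·R1  ⇒  (0, 0, -3, 8)
[3] R2 /= 1  ⇒  (0, 0, 1, -11)
     R0 -= 1·R2  ⇒  (1, 0, 0, 9)
     R3 -= -3·R2  ⇒  (0, 0, 0, -25)
[4] R3 /= -25  ⇒  (0, 0, 0, 1)
     R0 -= 9·R3  ⇒  (1, 0, 0, 0)
     R1 -= 1·R3  ⇒  (0, 1, 0, 0)
     R2 -= -11·R3  ⇒  (0, 0, 1, 0)

rank = 4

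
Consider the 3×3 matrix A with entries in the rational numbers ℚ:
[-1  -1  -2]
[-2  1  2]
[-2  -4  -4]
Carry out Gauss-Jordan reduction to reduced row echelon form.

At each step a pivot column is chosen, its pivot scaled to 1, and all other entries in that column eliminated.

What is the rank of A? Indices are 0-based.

rank = 3

step 1: normalize row 0 (÷-1) = (1, 1, 2)
  row 1: subtract -2×row0 = (0, 3, 6)
  row 2: subtract -2×row0 = (0, -2, 0)
step 2: normalize row 1 (÷3) = (0, 1, 2)
  row 0: subtract 1×row1 = (1, 0, 0)
  row 2: subtract -2×row1 = (0, 0, 4)
step 3: normalize row 2 (÷4) = (0, 0, 1)
  row 1: subtract 2×row2 = (0, 1, 0)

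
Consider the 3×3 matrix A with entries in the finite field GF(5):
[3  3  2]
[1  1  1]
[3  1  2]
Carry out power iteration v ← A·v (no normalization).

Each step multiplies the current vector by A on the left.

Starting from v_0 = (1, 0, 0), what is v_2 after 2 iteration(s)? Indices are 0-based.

v_2 = (3, 2, 1)

v_0 = (1, 0, 0).
v_1 = A·v_0 = (3, 1, 3).
v_2 = A·v_1 = (3, 2, 1).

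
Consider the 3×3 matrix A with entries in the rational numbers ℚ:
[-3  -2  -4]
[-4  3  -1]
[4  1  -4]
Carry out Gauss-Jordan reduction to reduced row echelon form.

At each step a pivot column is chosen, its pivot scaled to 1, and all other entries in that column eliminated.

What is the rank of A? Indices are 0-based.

pivot(0,0)=-3: scale R0 → (1, 2/3, 4/3)
  clear (1,0): R1 −= (-4)R0 → (0, 17/3, 13/3)
  clear (2,0): R2 −= (4)R0 → (0, -5/3, -28/3)
pivot(1,1)=17/3: scale R1 → (0, 1, 13/17)
  clear (0,1): R0 −= (2/3)R1 → (1, 0, 14/17)
  clear (2,1): R2 −= (-5/3)R1 → (0, 0, -137/17)
pivot(2,2)=-137/17: scale R2 → (0, 0, 1)
  clear (0,2): R0 −= (14/17)R2 → (1, 0, 0)
  clear (1,2): R1 −= (13/17)R2 → (0, 1, 0)

rank = 3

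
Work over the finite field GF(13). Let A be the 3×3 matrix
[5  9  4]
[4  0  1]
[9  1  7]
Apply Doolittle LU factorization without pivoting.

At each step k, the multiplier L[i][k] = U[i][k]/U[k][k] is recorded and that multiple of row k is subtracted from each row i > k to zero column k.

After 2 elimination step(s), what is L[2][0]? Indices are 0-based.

[col 0] pivot 5
  R1 -= 6*R0 → (0, 11, 3)  (L[1][0] := 6)
  R2 -= 7*R0 → (0, 3, 5)  (L[2][0] := 7)
[col 1] pivot 11
  R2 -= 5*R1 → (0, 0, 3)  (L[2][1] := 5)

L[2][0] = 7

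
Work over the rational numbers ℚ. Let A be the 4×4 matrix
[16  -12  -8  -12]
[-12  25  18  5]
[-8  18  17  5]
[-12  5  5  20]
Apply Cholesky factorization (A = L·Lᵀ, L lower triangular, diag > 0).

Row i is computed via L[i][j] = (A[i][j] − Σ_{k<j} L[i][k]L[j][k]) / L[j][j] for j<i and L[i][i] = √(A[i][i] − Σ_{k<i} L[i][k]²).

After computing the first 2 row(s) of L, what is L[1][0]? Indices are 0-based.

L[1][0] = -3

Step 1: L[0][0] = √(16) = 4.
  L[1][0] = (-12) / L[0][0] = -3.
Step 2: L[1][1] = √(16) = 4.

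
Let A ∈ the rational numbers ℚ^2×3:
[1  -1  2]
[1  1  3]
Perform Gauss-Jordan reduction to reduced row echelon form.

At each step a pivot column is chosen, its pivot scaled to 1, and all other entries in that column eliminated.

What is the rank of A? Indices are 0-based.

rank = 2

[1] R0 /= 1  ⇒  (1, -1, 2)
     R1 -= 1·R0  ⇒  (0, 2, 1)
[2] R1 /= 2  ⇒  (0, 1, 1/2)
     R0 -= -1·R1  ⇒  (1, 0, 5/2)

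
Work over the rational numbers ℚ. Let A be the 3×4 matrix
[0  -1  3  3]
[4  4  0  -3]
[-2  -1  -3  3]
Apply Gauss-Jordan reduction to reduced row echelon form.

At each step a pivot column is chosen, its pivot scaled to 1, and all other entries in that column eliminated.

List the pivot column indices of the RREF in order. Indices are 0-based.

step 1: exchange rows 0,1
step 1: normalize row 0 (÷4) = (1, 1, 0, -3/4)
  row 2: subtract -2×row0 = (0, 1, -3, 3/2)
step 2: normalize row 1 (÷-1) = (0, 1, -3, -3)
  row 0: subtract 1×row1 = (1, 0, 3, 9/4)
  row 2: subtract 1×row1 = (0, 0, 0, 9/2)
skip col 2 (zero from row 2)
step 3: normalize row 2 (÷9/2) = (0, 0, 0, 1)
  row 0: subtract 9/4×row2 = (1, 0, 3, 0)
  row 1: subtract -3×row2 = (0, 1, -3, 0)

pivot columns: 0, 1, 3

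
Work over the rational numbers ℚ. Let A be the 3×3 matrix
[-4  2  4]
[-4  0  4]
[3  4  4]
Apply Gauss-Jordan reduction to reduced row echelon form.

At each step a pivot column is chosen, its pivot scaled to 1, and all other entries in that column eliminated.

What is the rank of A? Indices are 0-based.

rank = 3

[1] R0 /= -4  ⇒  (1, -1/2, -1)
     R1 -= -4·R0  ⇒  (0, -2, 0)
     R2 -= 3·R0  ⇒  (0, 11/2, 7)
[2] R1 /= -2  ⇒  (0, 1, 0)
     R0 -= -1/2·R1  ⇒  (1, 0, -1)
     R2 -= 11/2·R1  ⇒  (0, 0, 7)
[3] R2 /= 7  ⇒  (0, 0, 1)
     R0 -= -1·R2  ⇒  (1, 0, 0)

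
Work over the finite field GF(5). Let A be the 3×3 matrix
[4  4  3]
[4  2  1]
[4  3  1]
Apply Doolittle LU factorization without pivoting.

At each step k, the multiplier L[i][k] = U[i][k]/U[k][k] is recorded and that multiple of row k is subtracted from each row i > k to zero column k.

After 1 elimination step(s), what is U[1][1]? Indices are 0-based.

Step 1: pivot at (0,0) is 4.
  row1 ← row1 − (1)·row0  ⇒  L[1][0]=1, U row1=(0, 3, 3)
  row2 ← row2 − (1)·row0  ⇒  L[2][0]=1, U row2=(0, 4, 3)

U[1][1] = 3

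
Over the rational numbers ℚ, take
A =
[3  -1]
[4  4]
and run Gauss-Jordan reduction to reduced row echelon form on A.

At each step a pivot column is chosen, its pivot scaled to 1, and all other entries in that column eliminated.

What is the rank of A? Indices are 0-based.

rank = 2

pivot(0,0)=3: scale R0 → (1, -1/3)
  clear (1,0): R1 −= (4)R0 → (0, 16/3)
pivot(1,1)=16/3: scale R1 → (0, 1)
  clear (0,1): R0 −= (-1/3)R1 → (1, 0)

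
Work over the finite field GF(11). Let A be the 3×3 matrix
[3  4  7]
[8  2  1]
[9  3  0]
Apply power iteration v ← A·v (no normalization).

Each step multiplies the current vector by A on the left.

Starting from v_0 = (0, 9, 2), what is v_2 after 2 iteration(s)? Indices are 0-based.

v_0 = (0, 9, 2).
v_1 = A·v_0 = (6, 9, 5).
v_2 = A·v_1 = (1, 5, 4).

v_2 = (1, 5, 4)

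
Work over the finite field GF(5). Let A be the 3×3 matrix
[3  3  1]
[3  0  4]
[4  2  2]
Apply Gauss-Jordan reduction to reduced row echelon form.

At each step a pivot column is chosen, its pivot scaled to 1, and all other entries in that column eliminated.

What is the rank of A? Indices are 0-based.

pivot(0,0)=3: scale R0 → (1, 1, 2)
  clear (1,0): R1 −= (3)R0 → (0, 2, 3)
  clear (2,0): R2 −= (4)R0 → (0, 3, 4)
pivot(1,1)=2: scale R1 → (0, 1, 4)
  clear (0,1): R0 −= (1)R1 → (1, 0, 3)
  clear (2,1): R2 −= (3)R1 → (0, 0, 2)
pivot(2,2)=2: scale R2 → (0, 0, 1)
  clear (0,2): R0 −= (3)R2 → (1, 0, 0)
  clear (1,2): R1 −= (4)R2 → (0, 1, 0)

rank = 3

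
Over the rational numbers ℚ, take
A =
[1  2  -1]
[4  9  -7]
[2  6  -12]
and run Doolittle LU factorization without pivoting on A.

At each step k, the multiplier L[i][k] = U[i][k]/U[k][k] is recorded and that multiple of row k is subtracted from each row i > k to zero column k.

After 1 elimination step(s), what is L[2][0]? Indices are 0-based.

L[2][0] = 2

Step 1: pivot at (0,0) is 1.
  row1 ← row1 − (4)·row0  ⇒  L[1][0]=4, U row1=(0, 1, -3)
  row2 ← row2 − (2)·row0  ⇒  L[2][0]=2, U row2=(0, 2, -10)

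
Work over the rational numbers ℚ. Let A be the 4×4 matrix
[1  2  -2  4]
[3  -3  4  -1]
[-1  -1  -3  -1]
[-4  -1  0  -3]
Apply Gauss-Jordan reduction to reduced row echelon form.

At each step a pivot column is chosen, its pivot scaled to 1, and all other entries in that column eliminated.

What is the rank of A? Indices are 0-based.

step 1: normalize row 0 (÷1) = (1, 2, -2, 4)
  row 1: subtract 3×row0 = (0, -9, 10, -13)
  row 2: subtract -1×row0 = (0, 1, -5, 3)
  row 3: subtract -4×row0 = (0, 7, -8, 13)
step 2: normalize row 1 (÷-9) = (0, 1, -10/9, 13/9)
  row 0: subtract 2×row1 = (1, 0, 2/9, 10/9)
  row 2: subtract 1×row1 = (0, 0, -35/9, 14/9)
  row 3: subtract 7×row1 = (0, 0, -2/9, 26/9)
step 3: normalize row 2 (÷-35/9) = (0, 0, 1, -2/5)
  row 0: subtract 2/9×row2 = (1, 0, 0, 6/5)
  row 1: subtract -10/9×row2 = (0, 1, 0, 1)
  row 3: subtract -2/9×row2 = (0, 0, 0, 14/5)
step 4: normalize row 3 (÷14/5) = (0, 0, 0, 1)
  row 0: subtract 6/5×row3 = (1, 0, 0, 0)
  row 1: subtract 1×row3 = (0, 1, 0, 0)
  row 2: subtract -2/5×row3 = (0, 0, 1, 0)

rank = 4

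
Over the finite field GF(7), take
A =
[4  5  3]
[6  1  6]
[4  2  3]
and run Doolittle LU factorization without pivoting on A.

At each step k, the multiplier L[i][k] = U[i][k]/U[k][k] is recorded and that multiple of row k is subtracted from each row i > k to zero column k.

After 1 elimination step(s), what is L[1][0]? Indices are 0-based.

Step 1: pivot at (0,0) is 4.
  row1 ← row1 − (5)·row0  ⇒  L[1][0]=5, U row1=(0, 4, 5)
  row2 ← row2 − (1)·row0  ⇒  L[2][0]=1, U row2=(0, 4, 0)

L[1][0] = 5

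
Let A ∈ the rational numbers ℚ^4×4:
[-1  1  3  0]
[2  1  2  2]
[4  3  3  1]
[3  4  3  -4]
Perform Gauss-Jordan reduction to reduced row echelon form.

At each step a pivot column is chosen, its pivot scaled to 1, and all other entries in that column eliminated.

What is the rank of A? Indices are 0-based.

rank = 4

step 1: normalize row 0 (÷-1) = (1, -1, -3, 0)
  row 1: subtract 2×row0 = (0, 3, 8, 2)
  row 2: subtract 4×row0 = (0, 7, 15, 1)
  row 3: subtract 3×row0 = (0, 7, 12, -4)
step 2: normalize row 1 (÷3) = (0, 1, 8/3, 2/3)
  row 0: subtract -1×row1 = (1, 0, -1/3, 2/3)
  row 2: subtract 7×row1 = (0, 0, -11/3, -11/3)
  row 3: subtract 7×row1 = (0, 0, -20/3, -26/3)
step 3: normalize row 2 (÷-11/3) = (0, 0, 1, 1)
  row 0: subtract -1/3×row2 = (1, 0, 0, 1)
  row 1: subtract 8/3×row2 = (0, 1, 0, -2)
  row 3: subtract -20/3×row2 = (0, 0, 0, -2)
step 4: normalize row 3 (÷-2) = (0, 0, 0, 1)
  row 0: subtract 1×row3 = (1, 0, 0, 0)
  row 1: subtract -2×row3 = (0, 1, 0, 0)
  row 2: subtract 1×row3 = (0, 0, 1, 0)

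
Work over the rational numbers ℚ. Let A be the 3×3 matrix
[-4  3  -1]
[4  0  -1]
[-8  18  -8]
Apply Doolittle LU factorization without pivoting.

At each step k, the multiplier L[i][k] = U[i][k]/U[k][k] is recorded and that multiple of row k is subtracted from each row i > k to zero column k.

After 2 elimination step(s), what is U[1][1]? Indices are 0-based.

U[1][1] = 3

k=0: U[0][0]=-4
  eliminate (1,0): mult=-1, new row 1: (0, 3, -2); set L[1][0]=-1
  eliminate (2,0): mult=2, new row 2: (0, 12, -6); set L[2][0]=2
k=1: U[1][1]=3
  eliminate (2,1): mult=4, new row 2: (0, 0, 2); set L[2][1]=4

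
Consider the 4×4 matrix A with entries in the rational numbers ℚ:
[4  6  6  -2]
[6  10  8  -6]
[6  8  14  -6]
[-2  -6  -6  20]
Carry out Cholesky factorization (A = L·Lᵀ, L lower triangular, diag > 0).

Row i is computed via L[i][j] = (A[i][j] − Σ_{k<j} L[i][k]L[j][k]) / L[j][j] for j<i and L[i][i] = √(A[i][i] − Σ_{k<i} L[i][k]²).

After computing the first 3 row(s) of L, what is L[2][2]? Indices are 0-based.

L[2][2] = 2

Step 1: L[0][0] = √(4) = 2.
  L[1][0] = (6) / L[0][0] = 3.
Step 2: L[1][1] = √(1) = 1.
  L[2][0] = (6) / L[0][0] = 3.
  L[2][1] = (-1) / L[1][1] = -1.
Step 3: L[2][2] = √(4) = 2.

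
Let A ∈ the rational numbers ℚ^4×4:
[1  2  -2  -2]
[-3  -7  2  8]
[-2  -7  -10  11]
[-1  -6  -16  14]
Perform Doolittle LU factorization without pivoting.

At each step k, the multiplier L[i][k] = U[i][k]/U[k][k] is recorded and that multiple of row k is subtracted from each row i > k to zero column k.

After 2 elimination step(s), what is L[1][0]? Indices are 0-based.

L[1][0] = -3

k=0: U[0][0]=1
  eliminate (1,0): mult=-3, new row 1: (0, -1, -4, 2); set L[1][0]=-3
  eliminate (2,0): mult=-2, new row 2: (0, -3, -14, 7); set L[2][0]=-2
  eliminate (3,0): mult=-1, new row 3: (0, -4, -18, 12); set L[3][0]=-1
k=1: U[1][1]=-1
  eliminate (2,1): mult=3, new row 2: (0, 0, -2, 1); set L[2][1]=3
  eliminate (3,1): mult=4, new row 3: (0, 0, -2, 4); set L[3][1]=4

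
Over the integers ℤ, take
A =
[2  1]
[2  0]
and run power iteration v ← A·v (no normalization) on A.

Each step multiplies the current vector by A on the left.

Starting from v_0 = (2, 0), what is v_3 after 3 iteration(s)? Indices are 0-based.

v_0 = (2, 0).
v_1 = A·v_0 = (4, 4).
v_2 = A·v_1 = (12, 8).
v_3 = A·v_2 = (32, 24).

v_3 = (32, 24)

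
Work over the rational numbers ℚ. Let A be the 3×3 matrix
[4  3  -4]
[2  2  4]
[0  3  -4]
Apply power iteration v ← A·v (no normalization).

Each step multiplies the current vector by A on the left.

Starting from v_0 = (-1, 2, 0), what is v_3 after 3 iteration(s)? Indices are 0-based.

v_0 = (-1, 2, 0).
v_1 = A·v_0 = (2, 2, 6).
v_2 = A·v_1 = (-10, 32, -18).
v_3 = A·v_2 = (128, -28, 168).

v_3 = (128, -28, 168)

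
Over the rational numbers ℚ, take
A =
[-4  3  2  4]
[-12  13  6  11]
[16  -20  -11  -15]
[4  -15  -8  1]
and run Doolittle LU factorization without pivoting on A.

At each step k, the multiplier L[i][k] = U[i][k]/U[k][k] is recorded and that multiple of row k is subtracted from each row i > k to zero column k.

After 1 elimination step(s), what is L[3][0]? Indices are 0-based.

Step 1: pivot at (0,0) is -4.
  row1 ← row1 − (3)·row0  ⇒  L[1][0]=3, U row1=(0, 4, 0, -1)
  row2 ← row2 − (-4)·row0  ⇒  L[2][0]=-4, U row2=(0, -8, -3, 1)
  row3 ← row3 − (-1)·row0  ⇒  L[3][0]=-1, U row3=(0, -12, -6, 5)

L[3][0] = -1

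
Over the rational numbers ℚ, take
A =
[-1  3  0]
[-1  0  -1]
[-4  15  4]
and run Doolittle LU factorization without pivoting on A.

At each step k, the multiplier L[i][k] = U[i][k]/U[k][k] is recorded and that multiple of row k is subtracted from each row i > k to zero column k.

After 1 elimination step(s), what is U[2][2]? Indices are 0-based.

k=0: U[0][0]=-1
  eliminate (1,0): mult=1, new row 1: (0, -3, -1); set L[1][0]=1
  eliminate (2,0): mult=4, new row 2: (0, 3, 4); set L[2][0]=4

U[2][2] = 4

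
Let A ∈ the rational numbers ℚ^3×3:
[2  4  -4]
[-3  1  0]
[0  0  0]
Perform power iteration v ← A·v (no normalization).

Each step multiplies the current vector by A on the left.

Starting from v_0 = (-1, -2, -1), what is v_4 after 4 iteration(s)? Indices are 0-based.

v_0 = (-1, -2, -1).
v_1 = A·v_0 = (-6, 1, 0).
v_2 = A·v_1 = (-8, 19, 0).
v_3 = A·v_2 = (60, 43, 0).
v_4 = A·v_3 = (292, -137, 0).

v_4 = (292, -137, 0)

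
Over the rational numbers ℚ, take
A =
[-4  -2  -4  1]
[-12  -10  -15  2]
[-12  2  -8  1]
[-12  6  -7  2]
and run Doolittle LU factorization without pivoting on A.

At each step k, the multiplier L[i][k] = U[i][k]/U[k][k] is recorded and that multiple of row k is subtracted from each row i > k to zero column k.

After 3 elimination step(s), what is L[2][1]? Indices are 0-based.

L[2][1] = -2

Step 1: pivot at (0,0) is -4.
  row1 ← row1 − (3)·row0  ⇒  L[1][0]=3, U row1=(0, -4, -3, -1)
  row2 ← row2 − (3)·row0  ⇒  L[2][0]=3, U row2=(0, 8, 4, -2)
  row3 ← row3 − (3)·row0  ⇒  L[3][0]=3, U row3=(0, 12, 5, -1)
Step 2: pivot at (1,1) is -4.
  row2 ← row2 − (-2)·row1  ⇒  L[2][1]=-2, U row2=(0, 0, -2, -4)
  row3 ← row3 − (-3)·row1  ⇒  L[3][1]=-3, U row3=(0, 0, -4, -4)
Step 3: pivot at (2,2) is -2.
  row3 ← row3 − (2)·row2  ⇒  L[3][2]=2, U row3=(0, 0, 0, 4)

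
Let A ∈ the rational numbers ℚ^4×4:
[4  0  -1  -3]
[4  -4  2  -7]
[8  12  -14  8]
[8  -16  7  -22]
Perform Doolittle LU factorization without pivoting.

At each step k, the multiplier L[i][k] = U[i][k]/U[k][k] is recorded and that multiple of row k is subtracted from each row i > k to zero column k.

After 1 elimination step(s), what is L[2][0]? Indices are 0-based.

k=0: U[0][0]=4
  eliminate (1,0): mult=1, new row 1: (0, -4, 3, -4); set L[1][0]=1
  eliminate (2,0): mult=2, new row 2: (0, 12, -12, 14); set L[2][0]=2
  eliminate (3,0): mult=2, new row 3: (0, -16, 9, -16); set L[3][0]=2

L[2][0] = 2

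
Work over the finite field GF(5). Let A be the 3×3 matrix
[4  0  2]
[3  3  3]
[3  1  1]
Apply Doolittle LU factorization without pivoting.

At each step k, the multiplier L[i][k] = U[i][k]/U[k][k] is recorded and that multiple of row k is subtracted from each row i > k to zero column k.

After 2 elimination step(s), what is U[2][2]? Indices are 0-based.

U[2][2] = 4

[col 0] pivot 4
  R1 -= 2*R0 → (0, 3, 4)  (L[1][0] := 2)
  R2 -= 2*R0 → (0, 1, 2)  (L[2][0] := 2)
[col 1] pivot 3
  R2 -= 2*R1 → (0, 0, 4)  (L[2][1] := 2)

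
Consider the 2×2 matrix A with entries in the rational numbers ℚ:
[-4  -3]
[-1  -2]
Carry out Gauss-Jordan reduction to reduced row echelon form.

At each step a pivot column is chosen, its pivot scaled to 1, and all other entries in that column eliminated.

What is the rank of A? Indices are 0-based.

rank = 2

step 1: normalize row 0 (÷-4) = (1, 3/4)
  row 1: subtract -1×row0 = (0, -5/4)
step 2: normalize row 1 (÷-5/4) = (0, 1)
  row 0: subtract 3/4×row1 = (1, 0)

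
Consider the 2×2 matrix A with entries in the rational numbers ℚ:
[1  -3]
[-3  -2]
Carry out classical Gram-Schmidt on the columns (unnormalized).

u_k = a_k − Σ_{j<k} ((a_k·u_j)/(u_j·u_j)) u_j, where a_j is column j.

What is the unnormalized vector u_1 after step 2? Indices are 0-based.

Step 1: u_0 = a_0 = (1, -3).
Step 2: u_1 = a_1 − (3/10)·u_0 = (-33/10, -11/10).

u_1 = (-33/10, -11/10)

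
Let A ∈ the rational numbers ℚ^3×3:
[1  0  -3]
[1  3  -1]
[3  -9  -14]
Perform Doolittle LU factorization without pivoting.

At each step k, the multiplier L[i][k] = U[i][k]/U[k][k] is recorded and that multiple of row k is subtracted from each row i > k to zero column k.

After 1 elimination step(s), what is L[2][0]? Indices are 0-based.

L[2][0] = 3

[col 0] pivot 1
  R1 -= 1*R0 → (0, 3, 2)  (L[1][0] := 1)
  R2 -= 3*R0 → (0, -9, -5)  (L[2][0] := 3)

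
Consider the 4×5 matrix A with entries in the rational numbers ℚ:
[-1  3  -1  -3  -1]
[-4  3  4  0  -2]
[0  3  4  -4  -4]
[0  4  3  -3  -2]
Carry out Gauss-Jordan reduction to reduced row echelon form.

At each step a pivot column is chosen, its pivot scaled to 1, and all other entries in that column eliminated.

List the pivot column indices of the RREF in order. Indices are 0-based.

pivot columns: 0, 1, 2, 3

step 1: normalize row 0 (÷-1) = (1, -3, 1, 3, 1)
  row 1: subtract -4×row0 = (0, -9, 8, 12, 2)
step 2: normalize row 1 (÷-9) = (0, 1, -8/9, -4/3, -2/9)
  row 0: subtract -3×row1 = (1, 0, -5/3, -1, 1/3)
  row 2: subtract 3×row1 = (0, 0, 20/3, 0, -10/3)
  row 3: subtract 4×row1 = (0, 0, 59/9, 7/3, -10/9)
step 3: normalize row 2 (÷20/3) = (0, 0, 1, 0, -1/2)
  row 0: subtract -5/3×row2 = (1, 0, 0, -1, -1/2)
  row 1: subtract -8/9×row2 = (0, 1, 0, -4/3, -2/3)
  row 3: subtract 59/9×row2 = (0, 0, 0, 7/3, 13/6)
step 4: normalize row 3 (÷7/3) = (0, 0, 0, 1, 13/14)
  row 0: subtract -1×row3 = (1, 0, 0, 0, 3/7)
  row 1: subtract -4/3×row3 = (0, 1, 0, 0, 4/7)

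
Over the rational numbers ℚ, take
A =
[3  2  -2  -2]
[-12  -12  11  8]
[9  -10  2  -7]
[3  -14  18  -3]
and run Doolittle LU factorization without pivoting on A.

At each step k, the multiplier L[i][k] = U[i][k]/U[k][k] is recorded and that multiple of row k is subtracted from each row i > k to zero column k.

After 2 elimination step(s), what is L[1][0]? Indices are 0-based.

L[1][0] = -4

k=0: U[0][0]=3
  eliminate (1,0): mult=-4, new row 1: (0, -4, 3, 0); set L[1][0]=-4
  eliminate (2,0): mult=3, new row 2: (0, -16, 8, -1); set L[2][0]=3
  eliminate (3,0): mult=1, new row 3: (0, -16, 20, -1); set L[3][0]=1
k=1: U[1][1]=-4
  eliminate (2,1): mult=4, new row 2: (0, 0, -4, -1); set L[2][1]=4
  eliminate (3,1): mult=4, new row 3: (0, 0, 8, -1); set L[3][1]=4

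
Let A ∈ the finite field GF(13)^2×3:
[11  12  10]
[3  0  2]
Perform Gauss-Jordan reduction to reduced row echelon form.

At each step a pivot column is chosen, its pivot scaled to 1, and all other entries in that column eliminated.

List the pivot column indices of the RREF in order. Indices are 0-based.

pivot(0,0)=11: scale R0 → (1, 7, 8)
  clear (1,0): R1 −= (3)R0 → (0, 5, 4)
pivot(1,1)=5: scale R1 → (0, 1, 6)
  clear (0,1): R0 −= (7)R1 → (1, 0, 5)

pivot columns: 0, 1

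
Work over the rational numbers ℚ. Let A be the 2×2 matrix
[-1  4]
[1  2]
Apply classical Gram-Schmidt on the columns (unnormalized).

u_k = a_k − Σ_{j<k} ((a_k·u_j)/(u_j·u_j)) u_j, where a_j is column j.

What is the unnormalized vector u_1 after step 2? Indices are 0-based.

u_1 = (3, 3)

Step 1: u_0 = a_0 = (-1, 1).
Step 2: u_1 = a_1 − (-1)·u_0 = (3, 3).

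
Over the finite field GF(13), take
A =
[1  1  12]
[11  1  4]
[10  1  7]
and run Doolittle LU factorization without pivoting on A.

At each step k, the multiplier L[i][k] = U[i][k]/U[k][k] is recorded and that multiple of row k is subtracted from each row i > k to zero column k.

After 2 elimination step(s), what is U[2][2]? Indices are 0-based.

Step 1: pivot at (0,0) is 1.
  row1 ← row1 − (11)·row0  ⇒  L[1][0]=11, U row1=(0, 3, 2)
  row2 ← row2 − (10)·row0  ⇒  L[2][0]=10, U row2=(0, 4, 4)
Step 2: pivot at (1,1) is 3.
  row2 ← row2 − (10)·row1  ⇒  L[2][1]=10, U row2=(0, 0, 10)

U[2][2] = 10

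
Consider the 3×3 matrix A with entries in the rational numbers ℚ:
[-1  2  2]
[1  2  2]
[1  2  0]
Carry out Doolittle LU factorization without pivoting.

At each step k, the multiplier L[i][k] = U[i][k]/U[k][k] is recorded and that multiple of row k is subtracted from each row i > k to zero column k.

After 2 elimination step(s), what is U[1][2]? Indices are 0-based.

U[1][2] = 4

[col 0] pivot -1
  R1 -= -1*R0 → (0, 4, 4)  (L[1][0] := -1)
  R2 -= -1*R0 → (0, 4, 2)  (L[2][0] := -1)
[col 1] pivot 4
  R2 -= 1*R1 → (0, 0, -2)  (L[2][1] := 1)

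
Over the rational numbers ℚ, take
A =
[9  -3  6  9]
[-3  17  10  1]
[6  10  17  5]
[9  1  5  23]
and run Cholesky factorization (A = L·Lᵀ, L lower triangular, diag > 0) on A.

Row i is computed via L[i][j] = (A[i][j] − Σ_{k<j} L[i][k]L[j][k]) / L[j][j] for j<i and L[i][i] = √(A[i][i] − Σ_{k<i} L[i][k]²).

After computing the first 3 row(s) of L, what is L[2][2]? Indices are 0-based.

Step 1: L[0][0] = √(9) = 3.
  L[1][0] = (-3) / L[0][0] = -1.
Step 2: L[1][1] = √(16) = 4.
  L[2][0] = (6) / L[0][0] = 2.
  L[2][1] = (12) / L[1][1] = 3.
Step 3: L[2][2] = √(4) = 2.

L[2][2] = 2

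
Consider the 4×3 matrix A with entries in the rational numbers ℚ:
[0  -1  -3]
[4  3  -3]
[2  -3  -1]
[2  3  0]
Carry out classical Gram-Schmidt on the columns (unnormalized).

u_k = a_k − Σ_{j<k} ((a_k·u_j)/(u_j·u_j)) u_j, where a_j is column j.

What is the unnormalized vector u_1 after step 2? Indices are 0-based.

u_1 = (-1, 1, -4, 2)

Step 1: u_0 = a_0 = (0, 4, 2, 2).
Step 2: u_1 = a_1 − (1/2)·u_0 = (-1, 1, -4, 2).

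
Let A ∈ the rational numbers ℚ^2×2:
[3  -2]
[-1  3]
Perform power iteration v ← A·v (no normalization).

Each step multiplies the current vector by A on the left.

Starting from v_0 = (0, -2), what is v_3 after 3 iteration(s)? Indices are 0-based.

v_3 = (116, -90)

v_0 = (0, -2).
v_1 = A·v_0 = (4, -6).
v_2 = A·v_1 = (24, -22).
v_3 = A·v_2 = (116, -90).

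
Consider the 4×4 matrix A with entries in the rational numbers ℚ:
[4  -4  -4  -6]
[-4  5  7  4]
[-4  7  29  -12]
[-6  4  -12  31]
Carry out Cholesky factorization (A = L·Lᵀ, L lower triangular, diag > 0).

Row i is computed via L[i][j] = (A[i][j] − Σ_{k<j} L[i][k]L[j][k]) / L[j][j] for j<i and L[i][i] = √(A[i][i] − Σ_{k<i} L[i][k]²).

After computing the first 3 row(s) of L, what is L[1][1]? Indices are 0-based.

L[1][1] = 1

Step 1: L[0][0] = √(4) = 2.
  L[1][0] = (-4) / L[0][0] = -2.
Step 2: L[1][1] = √(1) = 1.
  L[2][0] = (-4) / L[0][0] = -2.
  L[2][1] = (3) / L[1][1] = 3.
Step 3: L[2][2] = √(16) = 4.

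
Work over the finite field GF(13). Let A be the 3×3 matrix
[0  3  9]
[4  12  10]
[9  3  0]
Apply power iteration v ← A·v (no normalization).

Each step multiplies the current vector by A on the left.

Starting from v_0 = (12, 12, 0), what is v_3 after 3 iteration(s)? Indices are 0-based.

v_3 = (4, 3, 3)

v_0 = (12, 12, 0).
v_1 = A·v_0 = (10, 10, 1).
v_2 = A·v_1 = (0, 1, 3).
v_3 = A·v_2 = (4, 3, 3).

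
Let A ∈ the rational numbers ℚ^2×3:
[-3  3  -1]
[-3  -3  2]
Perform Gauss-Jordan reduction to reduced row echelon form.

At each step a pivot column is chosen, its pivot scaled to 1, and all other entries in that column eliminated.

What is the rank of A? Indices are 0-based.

step 1: normalize row 0 (÷-3) = (1, -1, 1/3)
  row 1: subtract -3×row0 = (0, -6, 3)
step 2: normalize row 1 (÷-6) = (0, 1, -1/2)
  row 0: subtract -1×row1 = (1, 0, -1/6)

rank = 2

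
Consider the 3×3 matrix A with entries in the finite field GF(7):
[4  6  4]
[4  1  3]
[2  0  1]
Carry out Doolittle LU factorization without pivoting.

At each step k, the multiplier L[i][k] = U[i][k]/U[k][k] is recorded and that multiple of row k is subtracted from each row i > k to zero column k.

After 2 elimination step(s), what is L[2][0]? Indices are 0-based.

Step 1: pivot at (0,0) is 4.
  row1 ← row1 − (1)·row0  ⇒  L[1][0]=1, U row1=(0, 2, 6)
  row2 ← row2 − (4)·row0  ⇒  L[2][0]=4, U row2=(0, 4, 6)
Step 2: pivot at (1,1) is 2.
  row2 ← row2 − (2)·row1  ⇒  L[2][1]=2, U row2=(0, 0, 1)

L[2][0] = 4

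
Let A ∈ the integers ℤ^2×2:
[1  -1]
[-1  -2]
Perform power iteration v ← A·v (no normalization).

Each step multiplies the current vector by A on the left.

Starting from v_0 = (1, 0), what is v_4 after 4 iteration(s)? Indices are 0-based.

v_4 = (5, 7)

v_0 = (1, 0).
v_1 = A·v_0 = (1, -1).
v_2 = A·v_1 = (2, 1).
v_3 = A·v_2 = (1, -4).
v_4 = A·v_3 = (5, 7).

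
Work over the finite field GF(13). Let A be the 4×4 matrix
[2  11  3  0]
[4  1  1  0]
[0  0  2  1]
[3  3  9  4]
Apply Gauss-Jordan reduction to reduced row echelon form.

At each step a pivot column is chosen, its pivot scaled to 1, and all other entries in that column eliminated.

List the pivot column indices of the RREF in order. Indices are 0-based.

step 1: normalize row 0 (÷2) = (1, 12, 8, 0)
  row 1: subtract 4×row0 = (0, 5, 8, 0)
  row 3: subtract 3×row0 = (0, 6, 11, 4)
step 2: normalize row 1 (÷5) = (0, 1, 12, 0)
  row 0: subtract 12×row1 = (1, 0, 7, 0)
  row 3: subtract 6×row1 = (0, 0, 4, 4)
step 3: normalize row 2 (÷2) = (0, 0, 1, 7)
  row 0: subtract 7×row2 = (1, 0, 0, 3)
  row 1: subtract 12×row2 = (0, 1, 0, 7)
  row 3: subtract 4×row2 = (0, 0, 0, 2)
step 4: normalize row 3 (÷2) = (0, 0, 0, 1)
  row 0: subtract 3×row3 = (1, 0, 0, 0)
  row 1: subtract 7×row3 = (0, 1, 0, 0)
  row 2: subtract 7×row3 = (0, 0, 1, 0)

pivot columns: 0, 1, 2, 3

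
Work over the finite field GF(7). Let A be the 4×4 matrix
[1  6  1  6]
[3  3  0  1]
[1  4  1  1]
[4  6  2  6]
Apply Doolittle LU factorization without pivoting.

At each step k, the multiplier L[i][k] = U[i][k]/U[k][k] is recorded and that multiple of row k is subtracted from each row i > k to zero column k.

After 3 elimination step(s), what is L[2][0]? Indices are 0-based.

Step 1: pivot at (0,0) is 1.
  row1 ← row1 − (3)·row0  ⇒  L[1][0]=3, U row1=(0, 6, 4, 4)
  row2 ← row2 − (1)·row0  ⇒  L[2][0]=1, U row2=(0, 5, 0, 2)
  row3 ← row3 − (4)·row0  ⇒  L[3][0]=4, U row3=(0, 3, 5, 3)
Step 2: pivot at (1,1) is 6.
  row2 ← row2 − (2)·row1  ⇒  L[2][1]=2, U row2=(0, 0, 6, 1)
  row3 ← row3 − (4)·row1  ⇒  L[3][1]=4, U row3=(0, 0, 3, 1)
Step 3: pivot at (2,2) is 6.
  row3 ← row3 − (4)·row2  ⇒  L[3][2]=4, U row3=(0, 0, 0, 4)

L[2][0] = 1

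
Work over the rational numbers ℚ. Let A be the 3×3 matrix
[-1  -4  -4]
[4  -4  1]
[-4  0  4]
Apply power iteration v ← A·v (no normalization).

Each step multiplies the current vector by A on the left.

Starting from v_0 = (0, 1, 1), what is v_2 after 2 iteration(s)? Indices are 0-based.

v_2 = (4, -16, 48)

v_0 = (0, 1, 1).
v_1 = A·v_0 = (-8, -3, 4).
v_2 = A·v_1 = (4, -16, 48).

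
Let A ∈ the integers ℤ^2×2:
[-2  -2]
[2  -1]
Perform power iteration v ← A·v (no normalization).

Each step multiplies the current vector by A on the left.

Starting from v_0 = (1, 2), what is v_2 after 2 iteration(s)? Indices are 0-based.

v_0 = (1, 2).
v_1 = A·v_0 = (-6, 0).
v_2 = A·v_1 = (12, -12).

v_2 = (12, -12)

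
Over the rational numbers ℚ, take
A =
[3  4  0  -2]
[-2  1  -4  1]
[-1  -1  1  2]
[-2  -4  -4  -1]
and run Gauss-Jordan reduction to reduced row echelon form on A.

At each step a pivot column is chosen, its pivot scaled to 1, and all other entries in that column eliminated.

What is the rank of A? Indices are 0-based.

step 1: normalize row 0 (÷3) = (1, 4/3, 0, -2/3)
  row 1: subtract -2×row0 = (0, 11/3, -4, -1/3)
  row 2: subtract -1×row0 = (0, 1/3, 1, 4/3)
  row 3: subtract -2×row0 = (0, -4/3, -4, -7/3)
step 2: normalize row 1 (÷11/3) = (0, 1, -12/11, -1/11)
  row 0: subtract 4/3×row1 = (1, 0, 16/11, -6/11)
  row 2: subtract 1/3×row1 = (0, 0, 15/11, 15/11)
  row 3: subtract -4/3×row1 = (0, 0, -60/11, -27/11)
step 3: normalize row 2 (÷15/11) = (0, 0, 1, 1)
  row 0: subtract 16/11×row2 = (1, 0, 0, -2)
  row 1: subtract -12/11×row2 = (0, 1, 0, 1)
  row 3: subtract -60/11×row2 = (0, 0, 0, 3)
step 4: normalize row 3 (÷3) = (0, 0, 0, 1)
  row 0: subtract -2×row3 = (1, 0, 0, 0)
  row 1: subtract 1×row3 = (0, 1, 0, 0)
  row 2: subtract 1×row3 = (0, 0, 1, 0)

rank = 4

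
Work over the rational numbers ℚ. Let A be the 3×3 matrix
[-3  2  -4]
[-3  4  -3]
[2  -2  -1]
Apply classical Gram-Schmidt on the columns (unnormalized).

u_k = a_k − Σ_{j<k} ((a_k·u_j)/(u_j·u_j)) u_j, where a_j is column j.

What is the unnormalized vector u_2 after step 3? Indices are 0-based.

u_2 = (-10/11, -10/11, -30/11)

Step 1: u_0 = a_0 = (-3, -3, 2).
Step 2: u_1 = a_1 − (-1)·u_0 = (-1, 1, 0).
Step 3: u_2 = a_2 − (19/22)·u_0 − (1/2)·u_1 = (-10/11, -10/11, -30/11).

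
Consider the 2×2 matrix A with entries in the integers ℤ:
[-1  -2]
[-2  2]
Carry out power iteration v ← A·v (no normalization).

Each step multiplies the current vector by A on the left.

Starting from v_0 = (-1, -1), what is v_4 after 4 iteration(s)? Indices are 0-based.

v_4 = (-3, -42)

v_0 = (-1, -1).
v_1 = A·v_0 = (3, 0).
v_2 = A·v_1 = (-3, -6).
v_3 = A·v_2 = (15, -6).
v_4 = A·v_3 = (-3, -42).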